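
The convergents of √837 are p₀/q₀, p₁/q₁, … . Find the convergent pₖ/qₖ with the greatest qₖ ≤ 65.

√837 = [28; 1, 13, 2, 13, 1, 56, …] (period length 6).
Convergents:
  p_0/q_0 = 28/1
  p_1/q_1 = 29/1
  p_2/q_2 = 405/14
  p_3/q_3 = 839/29
  p_4/q_4 = 11312/391
q_3 = 29 ≤ 65 < 391 = q_4, so the answer is 839/29.

839/29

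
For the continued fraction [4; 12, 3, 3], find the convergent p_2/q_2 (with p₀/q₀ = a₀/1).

151/37

Using pₖ = aₖpₖ₋₁ + pₖ₋₂, qₖ = aₖqₖ₋₁ + qₖ₋₂ (with p₋₁=1, p₋₂=0, q₋₁=0, q₋₂=1):
  k=0: a=4, p=4, q=1
  k=1: a=12, p=49, q=12
  k=2: a=3, p=151, q=37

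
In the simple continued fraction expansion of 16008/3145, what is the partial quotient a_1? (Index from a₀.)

16008 = 5·3145 + 283   →  a_0 = 5
3145 = 11·283 + 32   →  a_1 = 11

11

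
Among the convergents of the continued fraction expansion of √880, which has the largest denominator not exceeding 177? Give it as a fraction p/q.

√880 = [29; 1, 1, 1, 58, …] (period length 4).
Convergents:
  p_0/q_0 = 29/1
  p_1/q_1 = 30/1
  p_2/q_2 = 59/2
  p_3/q_3 = 89/3
  p_4/q_4 = 5221/176
  p_5/q_5 = 5310/179
q_4 = 176 ≤ 177 < 179 = q_5, so the answer is 5221/176.

5221/176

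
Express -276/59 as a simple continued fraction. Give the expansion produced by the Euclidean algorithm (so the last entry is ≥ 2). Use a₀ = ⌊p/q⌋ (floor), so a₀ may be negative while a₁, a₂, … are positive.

-276 = -5·59 + 19
59 = 3·19 + 2
19 = 9·2 + 1
2 = 2·1 + 0  (stop)
So -276/59 = [-5; 3, 9, 2].

[-5; 3, 9, 2]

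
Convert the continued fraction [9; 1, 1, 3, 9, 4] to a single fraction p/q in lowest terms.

2555/267

Using pₖ = aₖpₖ₋₁ + pₖ₋₂ and qₖ = aₖqₖ₋₁ + qₖ₋₂:
  k=0: a=9, p=9, q=1
  k=1: a=1, p=10, q=1
  k=2: a=1, p=19, q=2
  k=3: a=3, p=67, q=7
  k=4: a=9, p=622, q=65
  k=5: a=4, p=2555, q=267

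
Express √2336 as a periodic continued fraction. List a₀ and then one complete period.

[48; 3, 96]

a₀ = ⌊√2336⌋ = 48.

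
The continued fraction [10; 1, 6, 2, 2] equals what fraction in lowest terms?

Fold from the inside: start with 2/1.
  2 + 1/2 = 5/2
  6 + 2/5 = 32/5
  1 + 5/32 = 37/32
  10 + 32/37 = 402/37

402/37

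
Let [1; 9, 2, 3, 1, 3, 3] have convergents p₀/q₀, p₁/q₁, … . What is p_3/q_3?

Using pₖ = aₖpₖ₋₁ + pₖ₋₂, qₖ = aₖqₖ₋₁ + qₖ₋₂ (with p₋₁=1, p₋₂=0, q₋₁=0, q₋₂=1):
  k=0: a=1, p=1, q=1
  k=1: a=9, p=10, q=9
  k=2: a=2, p=21, q=19
  k=3: a=3, p=73, q=66

73/66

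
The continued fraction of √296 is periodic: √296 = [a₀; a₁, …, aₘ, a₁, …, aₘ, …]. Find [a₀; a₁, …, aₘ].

[17; 4, 1, 7, 1, 4, 34]

a₀ = ⌊√296⌋ = 17.
With m₀=0, d₀=1 and mₖ₊₁ = dₖaₖ − mₖ, dₖ₊₁ = (n − mₖ₊₁²)/dₖ, aₖ₊₁ = ⌊(a₀+mₖ₊₁)/dₖ₊₁⌋:
  k=1: m=17, d=7, a=4
  k=2: m=11, d=25, a=1
  k=3: m=14, d=4, a=7
  k=4: m=14, d=25, a=1
  k=5: m=11, d=7, a=4
  k=6: m=17, d=1, a=34
d=1 and a=2a₀=34 at k=6, so the next step gives (m, d) = (17, 7) again — its k=1 value — and the period has length 6.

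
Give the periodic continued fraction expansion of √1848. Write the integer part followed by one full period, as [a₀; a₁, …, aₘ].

a₀ = ⌊√1848⌋ = 42.
With m₀=0, d₀=1 and mₖ₊₁ = dₖaₖ − mₖ, dₖ₊₁ = (n − mₖ₊₁²)/dₖ, aₖ₊₁ = ⌊(a₀+mₖ₊₁)/dₖ₊₁⌋:
  k=1: m=42, d=84, a=1
  k=2: m=42, d=1, a=84
d=1 and a=2a₀=84 at k=2, so the next step gives (m, d) = (42, 84) again — its k=1 value — and the period has length 2.

[42; 1, 84]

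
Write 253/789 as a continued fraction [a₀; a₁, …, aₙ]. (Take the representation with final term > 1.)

[0; 3, 8, 2, 3, 4]

253 = 0·789 + 253
789 = 3·253 + 30
253 = 8·30 + 13
30 = 2·13 + 4
13 = 3·4 + 1
4 = 4·1 + 0  (stop)
So 253/789 = [0; 3, 8, 2, 3, 4].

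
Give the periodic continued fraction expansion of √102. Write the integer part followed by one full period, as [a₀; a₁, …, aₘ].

a₀ = ⌊√102⌋ = 10.
With m₀=0, d₀=1 and mₖ₊₁ = dₖaₖ − mₖ, dₖ₊₁ = (n − mₖ₊₁²)/dₖ, aₖ₊₁ = ⌊(a₀+mₖ₊₁)/dₖ₊₁⌋:
  k=1: m=10, d=2, a=10
  k=2: m=10, d=1, a=20
d=1 and a=2a₀=20 at k=2, so the next step gives (m, d) = (10, 2) again — its k=1 value — and the period has length 2.

[10; 10, 20]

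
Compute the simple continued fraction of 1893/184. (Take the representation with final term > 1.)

[10; 3, 2, 8, 3]

1893 = 10*184 + 53
184 = 3*53 + 25
53 = 2*25 + 3
25 = 8*3 + 1
3 = 3*1 + 0  (stop)
So 1893/184 = [10; 3, 2, 8, 3].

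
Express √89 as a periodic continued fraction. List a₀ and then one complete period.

[9; 2, 3, 3, 2, 18]

a₀ = ⌊√89⌋ = 9.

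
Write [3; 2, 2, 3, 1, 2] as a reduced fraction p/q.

Fold from the inside: start with 2/1.
  1 + 1/2 = 3/2
  3 + 2/3 = 11/3
  2 + 3/11 = 25/11
  2 + 11/25 = 61/25
  3 + 25/61 = 208/61

208/61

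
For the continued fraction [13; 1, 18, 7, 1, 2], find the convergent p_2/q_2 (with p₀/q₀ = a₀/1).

Using pₖ = aₖpₖ₋₁ + pₖ₋₂, qₖ = aₖqₖ₋₁ + qₖ₋₂ (with p₋₁=1, p₋₂=0, q₋₁=0, q₋₂=1):
  k=0: a=13, p=13, q=1
  k=1: a=1, p=14, q=1
  k=2: a=18, p=265, q=19

265/19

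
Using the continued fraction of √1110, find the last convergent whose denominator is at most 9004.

132567/3979

√1110 = [33; 3, 6, 3, 66, …] (period length 4).
Convergents:
  p_0/q_0 = 33/1
  p_1/q_1 = 100/3
  p_2/q_2 = 633/19
  p_3/q_3 = 1999/60
  p_4/q_4 = 132567/3979
  p_5/q_5 = 399700/11997
q_4 = 3979 ≤ 9004 < 11997 = q_5, so the answer is 132567/3979.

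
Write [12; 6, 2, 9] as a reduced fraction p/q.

Fold from the inside: start with 9/1.
  2 + 1/9 = 19/9
  6 + 9/19 = 123/19
  12 + 19/123 = 1495/123

1495/123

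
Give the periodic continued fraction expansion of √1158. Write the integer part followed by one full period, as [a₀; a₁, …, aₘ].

[34; 34, 68]

a₀ = ⌊√1158⌋ = 34.
With m₀=0, d₀=1 and mₖ₊₁ = dₖaₖ − mₖ, dₖ₊₁ = (n − mₖ₊₁²)/dₖ, aₖ₊₁ = ⌊(a₀+mₖ₊₁)/dₖ₊₁⌋:
  k=1: m=34, d=2, a=34
  k=2: m=34, d=1, a=68
d=1 and a=2a₀=68 at k=2, so the next step gives (m, d) = (34, 2) again — its k=1 value — and the period has length 2.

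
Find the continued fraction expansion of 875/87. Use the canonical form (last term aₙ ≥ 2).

875 = 10*87 + 5
87 = 17*5 + 2
5 = 2*2 + 1
2 = 2*1 + 0  (stop)
So 875/87 = [10; 17, 2, 2].

[10; 17, 2, 2]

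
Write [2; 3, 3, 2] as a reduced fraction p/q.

Fold from the inside: start with 2/1.
  3 + 1/2 = 7/2
  3 + 2/7 = 23/7
  2 + 7/23 = 53/23

53/23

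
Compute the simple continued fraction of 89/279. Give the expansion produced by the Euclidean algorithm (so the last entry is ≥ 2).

89 = 0*279 + 89
279 = 3*89 + 12
89 = 7*12 + 5
12 = 2*5 + 2
5 = 2*2 + 1
2 = 2*1 + 0  (stop)
So 89/279 = [0; 3, 7, 2, 2, 2].

[0; 3, 7, 2, 2, 2]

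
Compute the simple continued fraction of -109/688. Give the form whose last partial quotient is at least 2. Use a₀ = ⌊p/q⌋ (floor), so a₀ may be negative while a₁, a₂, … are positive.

-109 = -1*688 + 579
688 = 1*579 + 109
579 = 5*109 + 34
109 = 3*34 + 7
34 = 4*7 + 6
7 = 1*6 + 1
6 = 6*1 + 0  (stop)
So -109/688 = [-1; 1, 5, 3, 4, 1, 6].

[-1; 1, 5, 3, 4, 1, 6]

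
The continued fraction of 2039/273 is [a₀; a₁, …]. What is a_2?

7

2039 = 7·273 + 128   →  a_0 = 7
273 = 2·128 + 17   →  a_1 = 2
128 = 7·17 + 9   →  a_2 = 7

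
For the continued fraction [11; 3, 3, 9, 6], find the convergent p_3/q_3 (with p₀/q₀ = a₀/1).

1051/93

Using pₖ = aₖpₖ₋₁ + pₖ₋₂, qₖ = aₖqₖ₋₁ + qₖ₋₂ (with p₋₁=1, p₋₂=0, q₋₁=0, q₋₂=1):
  k=0: a=11, p=11, q=1
  k=1: a=3, p=34, q=3
  k=2: a=3, p=113, q=10
  k=3: a=9, p=1051, q=93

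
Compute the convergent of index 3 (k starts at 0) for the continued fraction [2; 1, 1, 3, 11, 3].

18/7

Using pₖ = aₖpₖ₋₁ + pₖ₋₂, qₖ = aₖqₖ₋₁ + qₖ₋₂ (with p₋₁=1, p₋₂=0, q₋₁=0, q₋₂=1):
  k=0: a=2, p=2, q=1
  k=1: a=1, p=3, q=1
  k=2: a=1, p=5, q=2
  k=3: a=3, p=18, q=7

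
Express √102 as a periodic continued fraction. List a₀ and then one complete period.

[10; 10, 20]

a₀ = ⌊√102⌋ = 10.
With m₀=0, d₀=1 and mₖ₊₁ = dₖaₖ − mₖ, dₖ₊₁ = (n − mₖ₊₁²)/dₖ, aₖ₊₁ = ⌊(a₀+mₖ₊₁)/dₖ₊₁⌋:
  k=1: m=10, d=2, a=10
  k=2: m=10, d=1, a=20
d=1 and a=2a₀=20 at k=2, so the next step gives (m, d) = (10, 2) again — its k=1 value — and the period has length 2.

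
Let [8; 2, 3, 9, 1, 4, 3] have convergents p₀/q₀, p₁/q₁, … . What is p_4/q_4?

607/72

Using pₖ = aₖpₖ₋₁ + pₖ₋₂, qₖ = aₖqₖ₋₁ + qₖ₋₂ (with p₋₁=1, p₋₂=0, q₋₁=0, q₋₂=1):
  k=0: a=8, p=8, q=1
  k=1: a=2, p=17, q=2
  k=2: a=3, p=59, q=7
  k=3: a=9, p=548, q=65
  k=4: a=1, p=607, q=72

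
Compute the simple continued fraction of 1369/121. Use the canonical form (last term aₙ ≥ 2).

[11; 3, 5, 2, 3]

1369 = 11×121 + 38
121 = 3×38 + 7
38 = 5×7 + 3
7 = 2×3 + 1
3 = 3×1 + 0  (stop)
So 1369/121 = [11; 3, 5, 2, 3].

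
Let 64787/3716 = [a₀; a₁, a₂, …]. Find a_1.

64787 = 17·3716 + 1615   →  a_0 = 17
3716 = 2·1615 + 486   →  a_1 = 2

2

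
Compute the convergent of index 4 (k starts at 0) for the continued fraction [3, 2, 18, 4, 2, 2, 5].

1175/337

Using pₖ = aₖpₖ₋₁ + pₖ₋₂, qₖ = aₖqₖ₋₁ + qₖ₋₂ (with p₋₁=1, p₋₂=0, q₋₁=0, q₋₂=1):
  k=0: a=3, p=3, q=1
  k=1: a=2, p=7, q=2
  k=2: a=18, p=129, q=37
  k=3: a=4, p=523, q=150
  k=4: a=2, p=1175, q=337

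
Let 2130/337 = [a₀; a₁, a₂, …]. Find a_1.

2130 = 6·337 + 108   →  a_0 = 6
337 = 3·108 + 13   →  a_1 = 3

3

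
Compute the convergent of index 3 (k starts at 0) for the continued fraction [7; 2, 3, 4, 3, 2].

223/30

Using pₖ = aₖpₖ₋₁ + pₖ₋₂, qₖ = aₖqₖ₋₁ + qₖ₋₂ (with p₋₁=1, p₋₂=0, q₋₁=0, q₋₂=1):
  k=0: a=7, p=7, q=1
  k=1: a=2, p=15, q=2
  k=2: a=3, p=52, q=7
  k=3: a=4, p=223, q=30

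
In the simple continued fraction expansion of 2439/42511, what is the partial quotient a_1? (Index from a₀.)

17

2439 = 0·42511 + 2439   →  a_0 = 0
42511 = 17·2439 + 1048   →  a_1 = 17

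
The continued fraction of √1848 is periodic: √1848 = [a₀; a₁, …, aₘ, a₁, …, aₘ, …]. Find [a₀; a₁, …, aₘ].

a₀ = ⌊√1848⌋ = 42.
With m₀=0, d₀=1 and mₖ₊₁ = dₖaₖ − mₖ, dₖ₊₁ = (n − mₖ₊₁²)/dₖ, aₖ₊₁ = ⌊(a₀+mₖ₊₁)/dₖ₊₁⌋:
  k=1: m=42, d=84, a=1
  k=2: m=42, d=1, a=84
d=1 and a=2a₀=84 at k=2, so the next step gives (m, d) = (42, 84) again — its k=1 value — and the period has length 2.

[42; 1, 84]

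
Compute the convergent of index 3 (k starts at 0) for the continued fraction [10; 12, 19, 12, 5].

27829/2760

Using pₖ = aₖpₖ₋₁ + pₖ₋₂, qₖ = aₖqₖ₋₁ + qₖ₋₂ (with p₋₁=1, p₋₂=0, q₋₁=0, q₋₂=1):
  k=0: a=10, p=10, q=1
  k=1: a=12, p=121, q=12
  k=2: a=19, p=2309, q=229
  k=3: a=12, p=27829, q=2760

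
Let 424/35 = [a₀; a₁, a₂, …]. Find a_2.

424 = 12·35 + 4   →  a_0 = 12
35 = 8·4 + 3   →  a_1 = 8
4 = 1·3 + 1   →  a_2 = 1

1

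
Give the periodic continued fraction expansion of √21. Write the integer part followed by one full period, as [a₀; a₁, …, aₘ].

[4; 1, 1, 2, 1, 1, 8]

a₀ = ⌊√21⌋ = 4.
With m₀=0, d₀=1 and mₖ₊₁ = dₖaₖ − mₖ, dₖ₊₁ = (n − mₖ₊₁²)/dₖ, aₖ₊₁ = ⌊(a₀+mₖ₊₁)/dₖ₊₁⌋:
  k=1: m=4, d=5, a=1
  k=2: m=1, d=4, a=1
  k=3: m=3, d=3, a=2
  k=4: m=3, d=4, a=1
  k=5: m=1, d=5, a=1
  k=6: m=4, d=1, a=8
d=1 and a=2a₀=8 at k=6, so the next step gives (m, d) = (4, 5) again — its k=1 value — and the period has length 6.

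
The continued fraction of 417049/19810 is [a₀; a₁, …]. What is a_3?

17

417049 = 21·19810 + 1039   →  a_0 = 21
19810 = 19·1039 + 69   →  a_1 = 19
1039 = 15·69 + 4   →  a_2 = 15
69 = 17·4 + 1   →  a_3 = 17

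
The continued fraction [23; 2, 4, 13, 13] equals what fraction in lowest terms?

Fold from the inside: start with 13/1.
  13 + 1/13 = 170/13
  4 + 13/170 = 693/170
  2 + 170/693 = 1556/693
  23 + 693/1556 = 36481/1556

36481/1556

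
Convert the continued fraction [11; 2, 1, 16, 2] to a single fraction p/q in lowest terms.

Fold from the inside: start with 2/1.
  16 + 1/2 = 33/2
  1 + 2/33 = 35/33
  2 + 33/35 = 103/35
  11 + 35/103 = 1168/103

1168/103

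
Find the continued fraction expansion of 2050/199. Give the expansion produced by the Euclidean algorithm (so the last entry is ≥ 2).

[10; 3, 3, 6, 3]

2050 = 10*199 + 60
199 = 3*60 + 19
60 = 3*19 + 3
19 = 6*3 + 1
3 = 3*1 + 0  (stop)
So 2050/199 = [10; 3, 3, 6, 3].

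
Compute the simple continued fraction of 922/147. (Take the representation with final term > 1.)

[6; 3, 1, 2, 13]

922 = 6*147 + 40
147 = 3*40 + 27
40 = 1*27 + 13
27 = 2*13 + 1
13 = 13*1 + 0  (stop)
So 922/147 = [6; 3, 1, 2, 13].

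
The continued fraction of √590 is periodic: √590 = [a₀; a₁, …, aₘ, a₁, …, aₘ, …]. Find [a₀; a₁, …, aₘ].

[24; 3, 2, 4, 2, 3, 48]

a₀ = ⌊√590⌋ = 24.
With m₀=0, d₀=1 and mₖ₊₁ = dₖaₖ − mₖ, dₖ₊₁ = (n − mₖ₊₁²)/dₖ, aₖ₊₁ = ⌊(a₀+mₖ₊₁)/dₖ₊₁⌋:
  k=1: m=24, d=14, a=3
  k=2: m=18, d=19, a=2
  k=3: m=20, d=10, a=4
  k=4: m=20, d=19, a=2
  k=5: m=18, d=14, a=3
  k=6: m=24, d=1, a=48
d=1 and a=2a₀=48 at k=6, so the next step gives (m, d) = (24, 14) again — its k=1 value — and the period has length 6.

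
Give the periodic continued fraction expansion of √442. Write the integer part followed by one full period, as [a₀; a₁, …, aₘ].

[21; 42]

a₀ = ⌊√442⌋ = 21.
With m₀=0, d₀=1 and mₖ₊₁ = dₖaₖ − mₖ, dₖ₊₁ = (n − mₖ₊₁²)/dₖ, aₖ₊₁ = ⌊(a₀+mₖ₊₁)/dₖ₊₁⌋:
  k=1: m=21, d=1, a=42
d=1 and a=2a₀=42 at k=1, so the next step gives (m, d) = (21, 1) again — its k=1 value — and the period has length 1.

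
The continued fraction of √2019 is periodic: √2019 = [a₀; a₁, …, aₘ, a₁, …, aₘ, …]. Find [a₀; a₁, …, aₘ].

[44; 1, 13, 1, 88]

a₀ = ⌊√2019⌋ = 44.
With m₀=0, d₀=1 and mₖ₊₁ = dₖaₖ − mₖ, dₖ₊₁ = (n − mₖ₊₁²)/dₖ, aₖ₊₁ = ⌊(a₀+mₖ₊₁)/dₖ₊₁⌋:
  k=1: m=44, d=83, a=1
  k=2: m=39, d=6, a=13
  k=3: m=39, d=83, a=1
  k=4: m=44, d=1, a=88
d=1 and a=2a₀=88 at k=4, so the next step gives (m, d) = (44, 83) again — its k=1 value — and the period has length 4.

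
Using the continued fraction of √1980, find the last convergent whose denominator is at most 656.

15841/356

√1980 = [44; 2, 88, …] (period length 2).
Convergents:
  p_0/q_0 = 44/1
  p_1/q_1 = 89/2
  p_2/q_2 = 7876/177
  p_3/q_3 = 15841/356
  p_4/q_4 = 1401884/31505
q_3 = 356 ≤ 656 < 31505 = q_4, so the answer is 15841/356.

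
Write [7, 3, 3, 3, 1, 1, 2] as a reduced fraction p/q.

1424/195

Using pₖ = aₖpₖ₋₁ + pₖ₋₂ and qₖ = aₖqₖ₋₁ + qₖ₋₂:
  k=0: a=7, p=7, q=1
  k=1: a=3, p=22, q=3
  k=2: a=3, p=73, q=10
  k=3: a=3, p=241, q=33
  k=4: a=1, p=314, q=43
  k=5: a=1, p=555, q=76
  k=6: a=2, p=1424, q=195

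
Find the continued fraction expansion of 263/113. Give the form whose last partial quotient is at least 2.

[2; 3, 18, 2]

263 = 2×113 + 37
113 = 3×37 + 2
37 = 18×2 + 1
2 = 2×1 + 0  (stop)
So 263/113 = [2; 3, 18, 2].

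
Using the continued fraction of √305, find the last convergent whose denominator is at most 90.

√305 = [17; 2, 6, 2, 34, …] (period length 4).
Convergents:
  p_0/q_0 = 17/1
  p_1/q_1 = 35/2
  p_2/q_2 = 227/13
  p_3/q_3 = 489/28
  p_4/q_4 = 16853/965
q_3 = 28 ≤ 90 < 965 = q_4, so the answer is 489/28.

489/28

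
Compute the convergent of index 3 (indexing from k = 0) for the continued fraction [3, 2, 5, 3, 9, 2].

Using pₖ = aₖpₖ₋₁ + pₖ₋₂, qₖ = aₖqₖ₋₁ + qₖ₋₂ (with p₋₁=1, p₋₂=0, q₋₁=0, q₋₂=1):
  k=0: a=3, p=3, q=1
  k=1: a=2, p=7, q=2
  k=2: a=5, p=38, q=11
  k=3: a=3, p=121, q=35

121/35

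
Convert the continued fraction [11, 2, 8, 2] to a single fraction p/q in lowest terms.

Using pₖ = aₖpₖ₋₁ + pₖ₋₂ and qₖ = aₖqₖ₋₁ + qₖ₋₂:
  k=0: a=11, p=11, q=1
  k=1: a=2, p=23, q=2
  k=2: a=8, p=195, q=17
  k=3: a=2, p=413, q=36

413/36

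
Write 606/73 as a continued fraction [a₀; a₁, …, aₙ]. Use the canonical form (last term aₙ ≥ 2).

[8; 3, 3, 7]

606 = 8·73 + 22
73 = 3·22 + 7
22 = 3·7 + 1
7 = 7·1 + 0  (stop)
So 606/73 = [8; 3, 3, 7].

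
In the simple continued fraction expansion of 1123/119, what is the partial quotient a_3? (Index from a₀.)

2

1123 = 9·119 + 52   →  a_0 = 9
119 = 2·52 + 15   →  a_1 = 2
52 = 3·15 + 7   →  a_2 = 3
15 = 2·7 + 1   →  a_3 = 2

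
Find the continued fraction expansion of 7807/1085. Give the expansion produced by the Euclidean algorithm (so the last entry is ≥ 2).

7807 = 7×1085 + 212
1085 = 5×212 + 25
212 = 8×25 + 12
25 = 2×12 + 1
12 = 12×1 + 0  (stop)
So 7807/1085 = [7; 5, 8, 2, 12].

[7; 5, 8, 2, 12]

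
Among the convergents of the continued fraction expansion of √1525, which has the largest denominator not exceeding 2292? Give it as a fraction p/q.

√1525 = [39; 19, 1, 1, 19, 78, …] (period length 5).
Convergents:
  p_0/q_0 = 39/1
  p_1/q_1 = 742/19
  p_2/q_2 = 781/20
  p_3/q_3 = 1523/39
  p_4/q_4 = 29718/761
  p_5/q_5 = 2319527/59397
q_4 = 761 ≤ 2292 < 59397 = q_5, so the answer is 29718/761.

29718/761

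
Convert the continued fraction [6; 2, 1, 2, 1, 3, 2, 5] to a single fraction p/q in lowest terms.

Using pₖ = aₖpₖ₋₁ + pₖ₋₂ and qₖ = aₖqₖ₋₁ + qₖ₋₂:
  k=0: a=6, p=6, q=1
  k=1: a=2, p=13, q=2
  k=2: a=1, p=19, q=3
  k=3: a=2, p=51, q=8
  k=4: a=1, p=70, q=11
  k=5: a=3, p=261, q=41
  k=6: a=2, p=592, q=93
  k=7: a=5, p=3221, q=506

3221/506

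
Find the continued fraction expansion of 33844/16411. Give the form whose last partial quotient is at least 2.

[2; 16, 17, 3, 9, 2]

33844 = 2*16411 + 1022
16411 = 16*1022 + 59
1022 = 17*59 + 19
59 = 3*19 + 2
19 = 9*2 + 1
2 = 2*1 + 0  (stop)
So 33844/16411 = [2; 16, 17, 3, 9, 2].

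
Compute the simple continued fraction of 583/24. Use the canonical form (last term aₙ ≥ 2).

583 = 24×24 + 7
24 = 3×7 + 3
7 = 2×3 + 1
3 = 3×1 + 0  (stop)
So 583/24 = [24; 3, 2, 3].

[24; 3, 2, 3]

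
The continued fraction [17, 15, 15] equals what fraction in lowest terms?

Using pₖ = aₖpₖ₋₁ + pₖ₋₂ and qₖ = aₖqₖ₋₁ + qₖ₋₂:
  k=0: a=17, p=17, q=1
  k=1: a=15, p=256, q=15
  k=2: a=15, p=3857, q=226

3857/226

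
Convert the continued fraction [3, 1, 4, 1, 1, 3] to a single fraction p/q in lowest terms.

149/39

Fold from the inside: start with 3/1.
  1 + 1/3 = 4/3
  1 + 3/4 = 7/4
  4 + 4/7 = 32/7
  1 + 7/32 = 39/32
  3 + 32/39 = 149/39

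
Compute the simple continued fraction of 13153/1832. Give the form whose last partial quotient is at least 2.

[7; 5, 1, 1, 3, 6, 2, 3]

13153 = 7×1832 + 329
1832 = 5×329 + 187
329 = 1×187 + 142
187 = 1×142 + 45
142 = 3×45 + 7
45 = 6×7 + 3
7 = 2×3 + 1
3 = 3×1 + 0  (stop)
So 13153/1832 = [7; 5, 1, 1, 3, 6, 2, 3].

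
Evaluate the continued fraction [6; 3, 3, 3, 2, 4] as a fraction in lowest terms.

2124/337

Using pₖ = aₖpₖ₋₁ + pₖ₋₂ and qₖ = aₖqₖ₋₁ + qₖ₋₂:
  k=0: a=6, p=6, q=1
  k=1: a=3, p=19, q=3
  k=2: a=3, p=63, q=10
  k=3: a=3, p=208, q=33
  k=4: a=2, p=479, q=76
  k=5: a=4, p=2124, q=337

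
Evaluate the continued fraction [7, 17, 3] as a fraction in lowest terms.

367/52

Using pₖ = aₖpₖ₋₁ + pₖ₋₂ and qₖ = aₖqₖ₋₁ + qₖ₋₂:
  k=0: a=7, p=7, q=1
  k=1: a=17, p=120, q=17
  k=2: a=3, p=367, q=52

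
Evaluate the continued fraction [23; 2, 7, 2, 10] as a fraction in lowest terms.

Fold from the inside: start with 10/1.
  2 + 1/10 = 21/10
  7 + 10/21 = 157/21
  2 + 21/157 = 335/157
  23 + 157/335 = 7862/335

7862/335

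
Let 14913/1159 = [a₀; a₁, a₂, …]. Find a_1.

14913 = 12·1159 + 1005   →  a_0 = 12
1159 = 1·1005 + 154   →  a_1 = 1

1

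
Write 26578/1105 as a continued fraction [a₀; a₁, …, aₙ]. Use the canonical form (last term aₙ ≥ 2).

26578 = 24*1105 + 58
1105 = 19*58 + 3
58 = 19*3 + 1
3 = 3*1 + 0  (stop)
So 26578/1105 = [24; 19, 19, 3].

[24; 19, 19, 3]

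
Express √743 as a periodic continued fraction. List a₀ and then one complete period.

[27; 3, 1, 7, 27, 7, 1, 3, 54]

a₀ = ⌊√743⌋ = 27.
With m₀=0, d₀=1 and mₖ₊₁ = dₖaₖ − mₖ, dₖ₊₁ = (n − mₖ₊₁²)/dₖ, aₖ₊₁ = ⌊(a₀+mₖ₊₁)/dₖ₊₁⌋:
  k=1: m=27, d=14, a=3
  k=2: m=15, d=37, a=1
  k=3: m=22, d=7, a=7
  k=4: m=27, d=2, a=27
  k=5: m=27, d=7, a=7
  k=6: m=22, d=37, a=1
  k=7: m=15, d=14, a=3
  k=8: m=27, d=1, a=54
d=1 and a=2a₀=54 at k=8, so the next step gives (m, d) = (27, 14) again — its k=1 value — and the period has length 8.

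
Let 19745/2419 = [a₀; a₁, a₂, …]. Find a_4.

3

19745 = 8·2419 + 393   →  a_0 = 8
2419 = 6·393 + 61   →  a_1 = 6
393 = 6·61 + 27   →  a_2 = 6
61 = 2·27 + 7   →  a_3 = 2
27 = 3·7 + 6   →  a_4 = 3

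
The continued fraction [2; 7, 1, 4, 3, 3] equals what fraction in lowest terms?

Fold from the inside: start with 3/1.
  3 + 1/3 = 10/3
  4 + 3/10 = 43/10
  1 + 10/43 = 53/43
  7 + 43/53 = 414/53
  2 + 53/414 = 881/414

881/414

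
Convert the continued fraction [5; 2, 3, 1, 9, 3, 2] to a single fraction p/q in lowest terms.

Fold from the inside: start with 2/1.
  3 + 1/2 = 7/2
  9 + 2/7 = 65/7
  1 + 7/65 = 72/65
  3 + 65/72 = 281/72
  2 + 72/281 = 634/281
  5 + 281/634 = 3451/634

3451/634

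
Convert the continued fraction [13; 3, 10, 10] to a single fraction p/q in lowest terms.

4170/313

Using pₖ = aₖpₖ₋₁ + pₖ₋₂ and qₖ = aₖqₖ₋₁ + qₖ₋₂:
  k=0: a=13, p=13, q=1
  k=1: a=3, p=40, q=3
  k=2: a=10, p=413, q=31
  k=3: a=10, p=4170, q=313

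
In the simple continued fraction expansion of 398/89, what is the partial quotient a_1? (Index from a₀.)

398 = 4·89 + 42   →  a_0 = 4
89 = 2·42 + 5   →  a_1 = 2

2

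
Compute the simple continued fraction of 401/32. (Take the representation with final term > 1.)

[12; 1, 1, 7, 2]

401 = 12×32 + 17
32 = 1×17 + 15
17 = 1×15 + 2
15 = 7×2 + 1
2 = 2×1 + 0  (stop)
So 401/32 = [12; 1, 1, 7, 2].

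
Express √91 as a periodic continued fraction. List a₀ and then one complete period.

[9; 1, 1, 5, 1, 5, 1, 1, 18]

a₀ = ⌊√91⌋ = 9.
With m₀=0, d₀=1 and mₖ₊₁ = dₖaₖ − mₖ, dₖ₊₁ = (n − mₖ₊₁²)/dₖ, aₖ₊₁ = ⌊(a₀+mₖ₊₁)/dₖ₊₁⌋:
  k=1: m=9, d=10, a=1
  k=2: m=1, d=9, a=1
  k=3: m=8, d=3, a=5
  k=4: m=7, d=14, a=1
  k=5: m=7, d=3, a=5
  k=6: m=8, d=9, a=1
  k=7: m=1, d=10, a=1
  k=8: m=9, d=1, a=18
d=1 and a=2a₀=18 at k=8, so the next step gives (m, d) = (9, 10) again — its k=1 value — and the period has length 8.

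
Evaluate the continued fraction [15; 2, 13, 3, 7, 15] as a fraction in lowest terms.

142480/9203

Fold from the inside: start with 15/1.
  7 + 1/15 = 106/15
  3 + 15/106 = 333/106
  13 + 106/333 = 4435/333
  2 + 333/4435 = 9203/4435
  15 + 4435/9203 = 142480/9203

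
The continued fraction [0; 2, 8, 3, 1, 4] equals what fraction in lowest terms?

Fold from the inside: start with 4/1.
  1 + 1/4 = 5/4
  3 + 4/5 = 19/5
  8 + 5/19 = 157/19
  2 + 19/157 = 333/157
  0 + 157/333 = 157/333

157/333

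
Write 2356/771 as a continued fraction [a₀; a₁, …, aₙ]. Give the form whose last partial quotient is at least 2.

2356 = 3*771 + 43
771 = 17*43 + 40
43 = 1*40 + 3
40 = 13*3 + 1
3 = 3*1 + 0  (stop)
So 2356/771 = [3; 17, 1, 13, 3].

[3; 17, 1, 13, 3]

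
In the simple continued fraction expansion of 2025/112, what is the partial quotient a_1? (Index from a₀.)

2025 = 18·112 + 9   →  a_0 = 18
112 = 12·9 + 4   →  a_1 = 12

12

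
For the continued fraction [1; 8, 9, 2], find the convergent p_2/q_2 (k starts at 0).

Using pₖ = aₖpₖ₋₁ + pₖ₋₂, qₖ = aₖqₖ₋₁ + qₖ₋₂ (with p₋₁=1, p₋₂=0, q₋₁=0, q₋₂=1):
  k=0: a=1, p=1, q=1
  k=1: a=8, p=9, q=8
  k=2: a=9, p=82, q=73

82/73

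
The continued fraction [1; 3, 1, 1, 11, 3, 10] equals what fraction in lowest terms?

Using pₖ = aₖpₖ₋₁ + pₖ₋₂ and qₖ = aₖqₖ₋₁ + qₖ₋₂:
  k=0: a=1, p=1, q=1
  k=1: a=3, p=4, q=3
  k=2: a=1, p=5, q=4
  k=3: a=1, p=9, q=7
  k=4: a=11, p=104, q=81
  k=5: a=3, p=321, q=250
  k=6: a=10, p=3314, q=2581

3314/2581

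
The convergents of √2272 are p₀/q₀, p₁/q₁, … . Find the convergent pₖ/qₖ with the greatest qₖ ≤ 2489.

√2272 = [47; 1, 1, 1, 94, …] (period length 4).
Convergents:
  p_0/q_0 = 47/1
  p_1/q_1 = 48/1
  p_2/q_2 = 95/2
  p_3/q_3 = 143/3
  p_4/q_4 = 13537/284
  p_5/q_5 = 13680/287
  p_6/q_6 = 27217/571
  p_7/q_7 = 40897/858
  p_8/q_8 = 3871535/81223
q_7 = 858 ≤ 2489 < 81223 = q_8, so the answer is 40897/858.

40897/858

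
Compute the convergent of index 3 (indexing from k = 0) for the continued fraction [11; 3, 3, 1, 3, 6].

147/13

Using pₖ = aₖpₖ₋₁ + pₖ₋₂, qₖ = aₖqₖ₋₁ + qₖ₋₂ (with p₋₁=1, p₋₂=0, q₋₁=0, q₋₂=1):
  k=0: a=11, p=11, q=1
  k=1: a=3, p=34, q=3
  k=2: a=3, p=113, q=10
  k=3: a=1, p=147, q=13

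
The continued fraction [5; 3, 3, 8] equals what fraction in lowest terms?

Using pₖ = aₖpₖ₋₁ + pₖ₋₂ and qₖ = aₖqₖ₋₁ + qₖ₋₂:
  k=0: a=5, p=5, q=1
  k=1: a=3, p=16, q=3
  k=2: a=3, p=53, q=10
  k=3: a=8, p=440, q=83

440/83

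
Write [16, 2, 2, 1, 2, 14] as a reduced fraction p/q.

Fold from the inside: start with 14/1.
  2 + 1/14 = 29/14
  1 + 14/29 = 43/29
  2 + 29/43 = 115/43
  2 + 43/115 = 273/115
  16 + 115/273 = 4483/273

4483/273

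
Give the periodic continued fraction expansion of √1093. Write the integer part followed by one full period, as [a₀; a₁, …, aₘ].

a₀ = ⌊√1093⌋ = 33.
With m₀=0, d₀=1 and mₖ₊₁ = dₖaₖ − mₖ, dₖ₊₁ = (n − mₖ₊₁²)/dₖ, aₖ₊₁ = ⌊(a₀+mₖ₊₁)/dₖ₊₁⌋:
  k=1: m=33, d=4, a=16
  k=2: m=31, d=33, a=1
  k=3: m=2, d=33, a=1
  k=4: m=31, d=4, a=16
  k=5: m=33, d=1, a=66
d=1 and a=2a₀=66 at k=5, so the next step gives (m, d) = (33, 4) again — its k=1 value — and the period has length 5.

[33; 16, 1, 1, 16, 66]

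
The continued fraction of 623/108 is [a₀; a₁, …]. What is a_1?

623 = 5·108 + 83   →  a_0 = 5
108 = 1·83 + 25   →  a_1 = 1

1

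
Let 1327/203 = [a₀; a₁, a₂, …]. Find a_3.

1327 = 6·203 + 109   →  a_0 = 6
203 = 1·109 + 94   →  a_1 = 1
109 = 1·94 + 15   →  a_2 = 1
94 = 6·15 + 4   →  a_3 = 6

6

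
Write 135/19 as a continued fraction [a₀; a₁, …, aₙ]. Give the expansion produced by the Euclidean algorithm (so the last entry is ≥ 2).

135 = 7*19 + 2
19 = 9*2 + 1
2 = 2*1 + 0  (stop)
So 135/19 = [7; 9, 2].

[7; 9, 2]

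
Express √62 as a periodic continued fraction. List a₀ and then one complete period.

a₀ = ⌊√62⌋ = 7.

[7; 1, 6, 1, 14]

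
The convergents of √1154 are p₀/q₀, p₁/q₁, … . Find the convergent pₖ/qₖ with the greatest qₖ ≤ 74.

√1154 = [33; 1, 32, 1, 66, …] (period length 4).
Convergents:
  p_0/q_0 = 33/1
  p_1/q_1 = 34/1
  p_2/q_2 = 1121/33
  p_3/q_3 = 1155/34
  p_4/q_4 = 77351/2277
q_3 = 34 ≤ 74 < 2277 = q_4, so the answer is 1155/34.

1155/34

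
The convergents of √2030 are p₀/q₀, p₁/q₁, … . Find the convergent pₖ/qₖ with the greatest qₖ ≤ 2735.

√2030 = [45; 18, 90, …] (period length 2).
Convergents:
  p_0/q_0 = 45/1
  p_1/q_1 = 811/18
  p_2/q_2 = 73035/1621
  p_3/q_3 = 1315441/29196
q_2 = 1621 ≤ 2735 < 29196 = q_3, so the answer is 73035/1621.

73035/1621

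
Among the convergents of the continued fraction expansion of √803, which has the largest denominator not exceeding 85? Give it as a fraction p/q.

√803 = [28; 2, 1, 27, 1, 2, 56, …] (period length 6).
Convergents:
  p_0/q_0 = 28/1
  p_1/q_1 = 57/2
  p_2/q_2 = 85/3
  p_3/q_3 = 2352/83
  p_4/q_4 = 2437/86
q_3 = 83 ≤ 85 < 86 = q_4, so the answer is 2352/83.

2352/83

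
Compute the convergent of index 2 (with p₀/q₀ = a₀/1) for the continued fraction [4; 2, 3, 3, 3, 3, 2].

31/7

Using pₖ = aₖpₖ₋₁ + pₖ₋₂, qₖ = aₖqₖ₋₁ + qₖ₋₂ (with p₋₁=1, p₋₂=0, q₋₁=0, q₋₂=1):
  k=0: a=4, p=4, q=1
  k=1: a=2, p=9, q=2
  k=2: a=3, p=31, q=7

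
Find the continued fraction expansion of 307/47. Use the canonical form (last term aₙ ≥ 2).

307 = 6·47 + 25
47 = 1·25 + 22
25 = 1·22 + 3
22 = 7·3 + 1
3 = 3·1 + 0  (stop)
So 307/47 = [6; 1, 1, 7, 3].

[6; 1, 1, 7, 3]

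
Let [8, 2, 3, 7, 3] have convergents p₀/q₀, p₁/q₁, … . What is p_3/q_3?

430/51

Using pₖ = aₖpₖ₋₁ + pₖ₋₂, qₖ = aₖqₖ₋₁ + qₖ₋₂ (with p₋₁=1, p₋₂=0, q₋₁=0, q₋₂=1):
  k=0: a=8, p=8, q=1
  k=1: a=2, p=17, q=2
  k=2: a=3, p=59, q=7
  k=3: a=7, p=430, q=51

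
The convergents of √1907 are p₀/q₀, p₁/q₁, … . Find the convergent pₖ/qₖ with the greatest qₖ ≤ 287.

11485/263

√1907 = [43; 1, 2, 43, 2, 1, 86, …] (period length 6).
Convergents:
  p_0/q_0 = 43/1
  p_1/q_1 = 44/1
  p_2/q_2 = 131/3
  p_3/q_3 = 5677/130
  p_4/q_4 = 11485/263
  p_5/q_5 = 17162/393
q_4 = 263 ≤ 287 < 393 = q_5, so the answer is 11485/263.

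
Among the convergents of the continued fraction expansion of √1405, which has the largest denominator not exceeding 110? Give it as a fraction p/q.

2249/60

√1405 = [37; 2, 14, 2, 74, …] (period length 4).
Convergents:
  p_0/q_0 = 37/1
  p_1/q_1 = 75/2
  p_2/q_2 = 1087/29
  p_3/q_3 = 2249/60
  p_4/q_4 = 167513/4469
q_3 = 60 ≤ 110 < 4469 = q_4, so the answer is 2249/60.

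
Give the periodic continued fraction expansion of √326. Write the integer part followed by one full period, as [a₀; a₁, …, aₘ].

[18; 18, 36]

a₀ = ⌊√326⌋ = 18.
With m₀=0, d₀=1 and mₖ₊₁ = dₖaₖ − mₖ, dₖ₊₁ = (n − mₖ₊₁²)/dₖ, aₖ₊₁ = ⌊(a₀+mₖ₊₁)/dₖ₊₁⌋:
  k=1: m=18, d=2, a=18
  k=2: m=18, d=1, a=36
d=1 and a=2a₀=36 at k=2, so the next step gives (m, d) = (18, 2) again — its k=1 value — and the period has length 2.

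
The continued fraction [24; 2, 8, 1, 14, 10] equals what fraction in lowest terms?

69725/2849

Fold from the inside: start with 10/1.
  14 + 1/10 = 141/10
  1 + 10/141 = 151/141
  8 + 141/151 = 1349/151
  2 + 151/1349 = 2849/1349
  24 + 1349/2849 = 69725/2849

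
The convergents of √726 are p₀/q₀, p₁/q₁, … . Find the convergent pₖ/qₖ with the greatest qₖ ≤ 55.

485/18

√726 = [26; 1, 16, 1, 52, …] (period length 4).
Convergents:
  p_0/q_0 = 26/1
  p_1/q_1 = 27/1
  p_2/q_2 = 458/17
  p_3/q_3 = 485/18
  p_4/q_4 = 25678/953
q_3 = 18 ≤ 55 < 953 = q_4, so the answer is 485/18.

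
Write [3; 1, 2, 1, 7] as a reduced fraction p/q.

Fold from the inside: start with 7/1.
  1 + 1/7 = 8/7
  2 + 7/8 = 23/8
  1 + 8/23 = 31/23
  3 + 23/31 = 116/31

116/31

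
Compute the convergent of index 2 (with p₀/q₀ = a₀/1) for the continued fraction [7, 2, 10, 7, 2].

Using pₖ = aₖpₖ₋₁ + pₖ₋₂, qₖ = aₖqₖ₋₁ + qₖ₋₂ (with p₋₁=1, p₋₂=0, q₋₁=0, q₋₂=1):
  k=0: a=7, p=7, q=1
  k=1: a=2, p=15, q=2
  k=2: a=10, p=157, q=21

157/21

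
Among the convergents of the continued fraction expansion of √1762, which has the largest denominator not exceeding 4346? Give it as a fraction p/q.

148050/3527

√1762 = [41; 1, 40, 1, 82, …] (period length 4).
Convergents:
  p_0/q_0 = 41/1
  p_1/q_1 = 42/1
  p_2/q_2 = 1721/41
  p_3/q_3 = 1763/42
  p_4/q_4 = 146287/3485
  p_5/q_5 = 148050/3527
  p_6/q_6 = 6068287/144565
q_5 = 3527 ≤ 4346 < 144565 = q_6, so the answer is 148050/3527.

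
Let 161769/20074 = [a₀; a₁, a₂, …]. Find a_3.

9

161769 = 8·20074 + 1177   →  a_0 = 8
20074 = 17·1177 + 65   →  a_1 = 17
1177 = 18·65 + 7   →  a_2 = 18
65 = 9·7 + 2   →  a_3 = 9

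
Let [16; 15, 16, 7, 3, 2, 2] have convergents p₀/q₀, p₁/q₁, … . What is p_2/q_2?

3872/241

Using pₖ = aₖpₖ₋₁ + pₖ₋₂, qₖ = aₖqₖ₋₁ + qₖ₋₂ (with p₋₁=1, p₋₂=0, q₋₁=0, q₋₂=1):
  k=0: a=16, p=16, q=1
  k=1: a=15, p=241, q=15
  k=2: a=16, p=3872, q=241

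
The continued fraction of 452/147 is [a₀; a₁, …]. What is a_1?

13

452 = 3·147 + 11   →  a_0 = 3
147 = 13·11 + 4   →  a_1 = 13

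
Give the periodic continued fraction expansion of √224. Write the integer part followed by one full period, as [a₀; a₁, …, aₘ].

a₀ = ⌊√224⌋ = 14.
With m₀=0, d₀=1 and mₖ₊₁ = dₖaₖ − mₖ, dₖ₊₁ = (n − mₖ₊₁²)/dₖ, aₖ₊₁ = ⌊(a₀+mₖ₊₁)/dₖ₊₁⌋:
  k=1: m=14, d=28, a=1
  k=2: m=14, d=1, a=28
d=1 and a=2a₀=28 at k=2, so the next step gives (m, d) = (14, 28) again — its k=1 value — and the period has length 2.

[14; 1, 28]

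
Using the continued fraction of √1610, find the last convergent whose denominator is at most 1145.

25720/641

√1610 = [40; 8, 80, …] (period length 2).
Convergents:
  p_0/q_0 = 40/1
  p_1/q_1 = 321/8
  p_2/q_2 = 25720/641
  p_3/q_3 = 206081/5136
q_2 = 641 ≤ 1145 < 5136 = q_3, so the answer is 25720/641.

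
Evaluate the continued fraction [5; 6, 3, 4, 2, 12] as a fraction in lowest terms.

Using pₖ = aₖpₖ₋₁ + pₖ₋₂ and qₖ = aₖqₖ₋₁ + qₖ₋₂:
  k=0: a=5, p=5, q=1
  k=1: a=6, p=31, q=6
  k=2: a=3, p=98, q=19
  k=3: a=4, p=423, q=82
  k=4: a=2, p=944, q=183
  k=5: a=12, p=11751, q=2278

11751/2278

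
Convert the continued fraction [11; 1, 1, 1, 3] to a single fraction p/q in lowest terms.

Using pₖ = aₖpₖ₋₁ + pₖ₋₂ and qₖ = aₖqₖ₋₁ + qₖ₋₂:
  k=0: a=11, p=11, q=1
  k=1: a=1, p=12, q=1
  k=2: a=1, p=23, q=2
  k=3: a=1, p=35, q=3
  k=4: a=3, p=128, q=11

128/11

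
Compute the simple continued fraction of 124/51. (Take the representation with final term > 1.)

[2; 2, 3, 7]

124 = 2×51 + 22
51 = 2×22 + 7
22 = 3×7 + 1
7 = 7×1 + 0  (stop)
So 124/51 = [2; 2, 3, 7].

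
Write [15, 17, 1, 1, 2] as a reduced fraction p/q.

1325/88

Using pₖ = aₖpₖ₋₁ + pₖ₋₂ and qₖ = aₖqₖ₋₁ + qₖ₋₂:
  k=0: a=15, p=15, q=1
  k=1: a=17, p=256, q=17
  k=2: a=1, p=271, q=18
  k=3: a=1, p=527, q=35
  k=4: a=2, p=1325, q=88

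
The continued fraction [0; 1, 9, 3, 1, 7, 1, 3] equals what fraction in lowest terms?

1259/1395

Using pₖ = aₖpₖ₋₁ + pₖ₋₂ and qₖ = aₖqₖ₋₁ + qₖ₋₂:
  k=0: a=0, p=0, q=1
  k=1: a=1, p=1, q=1
  k=2: a=9, p=9, q=10
  k=3: a=3, p=28, q=31
  k=4: a=1, p=37, q=41
  k=5: a=7, p=287, q=318
  k=6: a=1, p=324, q=359
  k=7: a=3, p=1259, q=1395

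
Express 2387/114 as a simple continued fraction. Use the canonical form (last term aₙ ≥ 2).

[20; 1, 15, 3, 2]

2387 = 20×114 + 107
114 = 1×107 + 7
107 = 15×7 + 2
7 = 3×2 + 1
2 = 2×1 + 0  (stop)
So 2387/114 = [20; 1, 15, 3, 2].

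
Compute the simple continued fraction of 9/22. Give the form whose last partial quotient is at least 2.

[0; 2, 2, 4]

9 = 0×22 + 9
22 = 2×9 + 4
9 = 2×4 + 1
4 = 4×1 + 0  (stop)
So 9/22 = [0; 2, 2, 4].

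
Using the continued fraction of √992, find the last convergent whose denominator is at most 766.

7937/252

√992 = [31; 2, 62, …] (period length 2).
Convergents:
  p_0/q_0 = 31/1
  p_1/q_1 = 63/2
  p_2/q_2 = 3937/125
  p_3/q_3 = 7937/252
  p_4/q_4 = 496031/15749
q_3 = 252 ≤ 766 < 15749 = q_4, so the answer is 7937/252.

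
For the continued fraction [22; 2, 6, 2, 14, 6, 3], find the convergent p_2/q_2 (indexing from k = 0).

292/13

Using pₖ = aₖpₖ₋₁ + pₖ₋₂, qₖ = aₖqₖ₋₁ + qₖ₋₂ (with p₋₁=1, p₋₂=0, q₋₁=0, q₋₂=1):
  k=0: a=22, p=22, q=1
  k=1: a=2, p=45, q=2
  k=2: a=6, p=292, q=13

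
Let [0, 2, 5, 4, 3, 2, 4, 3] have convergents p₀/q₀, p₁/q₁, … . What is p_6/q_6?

Using pₖ = aₖpₖ₋₁ + pₖ₋₂, qₖ = aₖqₖ₋₁ + qₖ₋₂ (with p₋₁=1, p₋₂=0, q₋₁=0, q₋₂=1):
  k=0: a=0, p=0, q=1
  k=1: a=2, p=1, q=2
  k=2: a=5, p=5, q=11
  k=3: a=4, p=21, q=46
  k=4: a=3, p=68, q=149
  k=5: a=2, p=157, q=344
  k=6: a=4, p=696, q=1525

696/1525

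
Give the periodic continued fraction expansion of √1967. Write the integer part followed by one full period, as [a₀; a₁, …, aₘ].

[44; 2, 1, 5, 1, 2, 88]

a₀ = ⌊√1967⌋ = 44.
With m₀=0, d₀=1 and mₖ₊₁ = dₖaₖ − mₖ, dₖ₊₁ = (n − mₖ₊₁²)/dₖ, aₖ₊₁ = ⌊(a₀+mₖ₊₁)/dₖ₊₁⌋:
  k=1: m=44, d=31, a=2
  k=2: m=18, d=53, a=1
  k=3: m=35, d=14, a=5
  k=4: m=35, d=53, a=1
  k=5: m=18, d=31, a=2
  k=6: m=44, d=1, a=88
d=1 and a=2a₀=88 at k=6, so the next step gives (m, d) = (44, 31) again — its k=1 value — and the period has length 6.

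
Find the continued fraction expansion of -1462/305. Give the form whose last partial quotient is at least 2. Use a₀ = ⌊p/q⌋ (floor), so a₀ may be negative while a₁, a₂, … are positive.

-1462 = -5*305 + 63
305 = 4*63 + 53
63 = 1*53 + 10
53 = 5*10 + 3
10 = 3*3 + 1
3 = 3*1 + 0  (stop)
So -1462/305 = [-5; 4, 1, 5, 3, 3].

[-5; 4, 1, 5, 3, 3]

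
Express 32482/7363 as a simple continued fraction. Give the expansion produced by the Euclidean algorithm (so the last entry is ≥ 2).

32482 = 4·7363 + 3030
7363 = 2·3030 + 1303
3030 = 2·1303 + 424
1303 = 3·424 + 31
424 = 13·31 + 21
31 = 1·21 + 10
21 = 2·10 + 1
10 = 10·1 + 0  (stop)
So 32482/7363 = [4; 2, 2, 3, 13, 1, 2, 10].

[4; 2, 2, 3, 13, 1, 2, 10]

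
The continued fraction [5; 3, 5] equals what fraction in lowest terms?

85/16

Using pₖ = aₖpₖ₋₁ + pₖ₋₂ and qₖ = aₖqₖ₋₁ + qₖ₋₂:
  k=0: a=5, p=5, q=1
  k=1: a=3, p=16, q=3
  k=2: a=5, p=85, q=16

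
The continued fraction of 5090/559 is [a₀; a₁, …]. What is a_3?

5090 = 9·559 + 59   →  a_0 = 9
559 = 9·59 + 28   →  a_1 = 9
59 = 2·28 + 3   →  a_2 = 2
28 = 9·3 + 1   →  a_3 = 9

9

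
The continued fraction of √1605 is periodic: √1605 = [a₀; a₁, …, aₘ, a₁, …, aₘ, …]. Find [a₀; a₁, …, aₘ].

[40; 16, 80]

a₀ = ⌊√1605⌋ = 40.
With m₀=0, d₀=1 and mₖ₊₁ = dₖaₖ − mₖ, dₖ₊₁ = (n − mₖ₊₁²)/dₖ, aₖ₊₁ = ⌊(a₀+mₖ₊₁)/dₖ₊₁⌋:
  k=1: m=40, d=5, a=16
  k=2: m=40, d=1, a=80
d=1 and a=2a₀=80 at k=2, so the next step gives (m, d) = (40, 5) again — its k=1 value — and the period has length 2.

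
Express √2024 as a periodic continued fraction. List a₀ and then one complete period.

[44; 1, 88]

a₀ = ⌊√2024⌋ = 44.
With m₀=0, d₀=1 and mₖ₊₁ = dₖaₖ − mₖ, dₖ₊₁ = (n − mₖ₊₁²)/dₖ, aₖ₊₁ = ⌊(a₀+mₖ₊₁)/dₖ₊₁⌋:
  k=1: m=44, d=88, a=1
  k=2: m=44, d=1, a=88
d=1 and a=2a₀=88 at k=2, so the next step gives (m, d) = (44, 88) again — its k=1 value — and the period has length 2.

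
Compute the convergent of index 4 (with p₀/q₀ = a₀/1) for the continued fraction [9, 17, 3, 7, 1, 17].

Using pₖ = aₖpₖ₋₁ + pₖ₋₂, qₖ = aₖqₖ₋₁ + qₖ₋₂ (with p₋₁=1, p₋₂=0, q₋₁=0, q₋₂=1):
  k=0: a=9, p=9, q=1
  k=1: a=17, p=154, q=17
  k=2: a=3, p=471, q=52
  k=3: a=7, p=3451, q=381
  k=4: a=1, p=3922, q=433

3922/433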